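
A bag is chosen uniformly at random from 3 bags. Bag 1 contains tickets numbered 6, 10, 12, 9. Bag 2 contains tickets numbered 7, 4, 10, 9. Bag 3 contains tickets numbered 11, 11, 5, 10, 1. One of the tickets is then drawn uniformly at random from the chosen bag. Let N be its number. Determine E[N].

E[N | bag 1] = (6+10+12+9)/4 = 37/4.
E[N | bag 2] = (7+4+10+9)/4 = 15/2.
E[N | bag 3] = (11+11+5+10+1)/5 = 38/5.
By the law of total expectation,
E[N] = (1/3)·(37/4) + (1/3)·(15/2) + (1/3)·(38/5) = 487/60.

487/60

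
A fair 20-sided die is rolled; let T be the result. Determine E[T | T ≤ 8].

Given T ≤ 8, T is equally likely to be any of {1, 2, 3, 4, 5, 6, 7, 8}.
E[T | T ≤ 8] = (1 + 2 + 3 + 4 + 5 + 6 + 7 + 8) / 8 = 9/2.

9/2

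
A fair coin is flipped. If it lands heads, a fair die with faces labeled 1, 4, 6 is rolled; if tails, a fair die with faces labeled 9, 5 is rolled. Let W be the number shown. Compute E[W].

E[W | heads] = (1+4+6)/3 = 11/3.
E[W | tails] = (9+5)/2 = 7.
By the law of total expectation,
E[W] = (1/2)·(11/3) + (1/2)·(7) = 16/3.

16/3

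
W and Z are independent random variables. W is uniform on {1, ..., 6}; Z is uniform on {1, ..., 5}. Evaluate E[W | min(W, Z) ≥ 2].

4

P(min(W, Z) ≥ 2) = 2/3.
Summing W·P(x,y) over outcomes with min(W, Z) ≥ 2 gives 8/3.
E[W | min(W, Z) ≥ 2] = (8/3) / (2/3) = 4.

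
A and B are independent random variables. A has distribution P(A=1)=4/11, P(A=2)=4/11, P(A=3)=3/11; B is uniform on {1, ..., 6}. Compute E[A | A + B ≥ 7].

47/21

P(A + B ≥ 7) = 7/22.
Summing A·P(x,y) over outcomes with A + B ≥ 7 gives 47/66.
E[A | A + B ≥ 7] = (47/66) / (7/22) = 47/21.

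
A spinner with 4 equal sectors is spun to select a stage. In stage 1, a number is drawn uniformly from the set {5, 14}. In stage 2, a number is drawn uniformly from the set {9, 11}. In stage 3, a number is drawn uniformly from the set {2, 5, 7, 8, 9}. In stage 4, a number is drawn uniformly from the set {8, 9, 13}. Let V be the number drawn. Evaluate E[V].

E[V | stage 1] = (5+14)/2 = 19/2.
E[V | stage 2] = (9+11)/2 = 10.
E[V | stage 3] = (2+5+7+8+9)/5 = 31/5.
E[V | stage 4] = (8+9+13)/3 = 10.
By the law of total expectation,
E[V] = (1/4)·(19/2) + (1/4)·(10) + (1/4)·(31/5) + (1/4)·(10) = 357/40.

357/40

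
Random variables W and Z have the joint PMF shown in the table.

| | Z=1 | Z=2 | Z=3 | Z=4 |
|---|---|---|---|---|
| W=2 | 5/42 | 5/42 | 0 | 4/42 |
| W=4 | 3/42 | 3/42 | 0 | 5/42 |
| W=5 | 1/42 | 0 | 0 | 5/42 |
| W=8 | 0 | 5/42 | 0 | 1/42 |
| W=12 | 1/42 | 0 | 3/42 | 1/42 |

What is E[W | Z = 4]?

P(Z = 4) = 8/21.
Σ W·P over the event = 2·(4/42) + 4·(5/42) + 5·(5/42) + 8·(1/42) + 12·(1/42) = 73/42.
E[W | Z = 4] = (73/42) / (8/21) = 73/16.

73/16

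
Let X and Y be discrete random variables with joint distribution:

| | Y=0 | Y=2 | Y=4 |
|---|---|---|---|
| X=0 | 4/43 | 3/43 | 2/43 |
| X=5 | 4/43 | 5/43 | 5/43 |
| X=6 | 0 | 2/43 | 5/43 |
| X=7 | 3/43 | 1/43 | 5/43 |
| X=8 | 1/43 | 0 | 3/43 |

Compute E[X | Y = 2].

P(Y = 2) = 11/43.
Σ X·P over the event = 0·(3/43) + 5·(5/43) + 6·(2/43) + 7·(1/43) = 44/43.
E[X | Y = 2] = (44/43) / (11/43) = 4.

4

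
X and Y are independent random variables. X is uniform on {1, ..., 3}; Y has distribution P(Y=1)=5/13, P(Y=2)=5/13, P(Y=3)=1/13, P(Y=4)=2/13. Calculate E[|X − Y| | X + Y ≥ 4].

5/4

P(X + Y ≥ 4) = 8/13.
Summing |X−Y|·P(x,y) over outcomes with X + Y ≥ 4 gives 10/13.
E[|X − Y| | X + Y ≥ 4] = (10/13) / (8/13) = 5/4.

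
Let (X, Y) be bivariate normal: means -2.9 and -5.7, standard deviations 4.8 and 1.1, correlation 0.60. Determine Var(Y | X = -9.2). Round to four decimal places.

For a bivariate normal, Var(Y | X=x) = σ_Y²(1 − ρ²).
Var(Y | X=-9.2) = (1.1)²·(1 − (0.60)²) = 1.21·0.64 = 0.7744.

0.7744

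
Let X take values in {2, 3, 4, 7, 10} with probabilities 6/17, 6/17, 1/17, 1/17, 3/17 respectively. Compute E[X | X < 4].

P(X < 4) = 12/17.
Σ over the event: 2·6/17 + 3·6/17 = 30/17.
E[X | X < 4] = (30/17) / (12/17) = 5/2.

5/2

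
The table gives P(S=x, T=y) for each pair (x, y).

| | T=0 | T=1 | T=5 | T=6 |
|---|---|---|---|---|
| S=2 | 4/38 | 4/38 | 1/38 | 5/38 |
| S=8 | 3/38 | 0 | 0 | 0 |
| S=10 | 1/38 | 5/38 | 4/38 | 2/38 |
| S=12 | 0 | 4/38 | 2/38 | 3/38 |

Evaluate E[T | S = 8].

0

P(S = 8) = 3/38.
Summing T·P(S=x,T=y) over the conditioning event gives 0.
E[T | S = 8] = (0) / (3/38) = 0.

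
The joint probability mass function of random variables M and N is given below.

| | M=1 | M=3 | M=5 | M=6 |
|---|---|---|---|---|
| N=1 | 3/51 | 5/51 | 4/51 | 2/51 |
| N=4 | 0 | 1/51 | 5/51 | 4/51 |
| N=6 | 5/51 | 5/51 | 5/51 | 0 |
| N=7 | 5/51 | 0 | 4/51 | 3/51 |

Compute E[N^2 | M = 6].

71/3

P(M = 6) = 3/17.
Σ N^2·P over the event = 1·(2/51) + 16·(4/51) + 49·(3/51) = 71/17.
E[N^2 | M = 6] = (71/17) / (3/17) = 71/3.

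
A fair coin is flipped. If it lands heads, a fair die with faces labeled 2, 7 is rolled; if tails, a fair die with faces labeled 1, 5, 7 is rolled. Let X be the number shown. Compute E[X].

53/12

E[X | heads] = (2+7)/2 = 9/2.
E[X | tails] = (1+5+7)/3 = 13/3.
By the law of total expectation,
E[X] = (1/2)·(9/2) + (1/2)·(13/3) = 53/12.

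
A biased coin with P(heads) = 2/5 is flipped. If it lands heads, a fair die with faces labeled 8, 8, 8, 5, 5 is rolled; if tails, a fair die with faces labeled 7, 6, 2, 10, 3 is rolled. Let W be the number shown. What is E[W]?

152/25

E[W | heads] = (8+8+8+5+5)/5 = 34/5.
E[W | tails] = (7+6+2+10+3)/5 = 28/5.
E[W] = (2/5)·(34/5) + (3/5)·(28/5) = 152/25.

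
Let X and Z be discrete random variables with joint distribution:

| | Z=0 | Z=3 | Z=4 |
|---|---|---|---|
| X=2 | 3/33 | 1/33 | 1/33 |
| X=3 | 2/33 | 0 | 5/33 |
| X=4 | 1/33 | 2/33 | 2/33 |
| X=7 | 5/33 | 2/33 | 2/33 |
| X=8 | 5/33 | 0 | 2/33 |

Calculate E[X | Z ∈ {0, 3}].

115/21

P(Z ∈ {0, 3}) = 7/11.
Σ X·P over the event = 2·(3/33) + 2·(1/33) + 3·(2/33) + 4·(1/33) + 4·(2/33) + 7·(5/33) + 7·(2/33) + 8·(5/33) = 115/33.
E[X | Z ∈ {0, 3}] = (115/33) / (7/11) = 115/21.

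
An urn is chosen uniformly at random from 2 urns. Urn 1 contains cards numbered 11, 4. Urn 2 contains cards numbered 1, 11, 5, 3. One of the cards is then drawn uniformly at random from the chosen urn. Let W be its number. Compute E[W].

E[W | urn 1] = (11+4)/2 = 15/2.
E[W | urn 2] = (1+11+5+3)/4 = 5.
By the law of total expectation,
E[W] = (1/2)·(15/2) + (1/2)·(5) = 25/4.

25/4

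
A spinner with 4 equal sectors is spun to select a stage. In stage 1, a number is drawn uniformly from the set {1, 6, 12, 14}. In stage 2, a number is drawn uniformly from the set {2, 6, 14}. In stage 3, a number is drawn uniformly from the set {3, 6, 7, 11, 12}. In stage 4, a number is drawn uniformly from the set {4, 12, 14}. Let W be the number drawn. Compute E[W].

E[W | stage 1] = (1+6+12+14)/4 = 33/4.
E[W | stage 2] = (2+6+14)/3 = 22/3.
E[W | stage 3] = (3+6+7+11+12)/5 = 39/5.
E[W | stage 4] = (4+12+14)/3 = 10.
By the law of total expectation,
E[W] = (1/4)·(33/4) + (1/4)·(22/3) + (1/4)·(39/5) + (1/4)·(10) = 2003/240.

2003/240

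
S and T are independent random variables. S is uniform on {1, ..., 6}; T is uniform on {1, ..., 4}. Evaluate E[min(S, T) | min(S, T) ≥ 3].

27/8

P(min(S, T) ≥ 3) = 1/3.
Summing min(S,T)·P(x,y) over outcomes with min(S, T) ≥ 3 gives 9/8.
E[min(S, T) | min(S, T) ≥ 3] = (9/8) / (1/3) = 27/8.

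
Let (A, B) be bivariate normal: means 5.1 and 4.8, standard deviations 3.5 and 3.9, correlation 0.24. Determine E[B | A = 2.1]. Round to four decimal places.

For a bivariate normal, E[B | A=x] = μ_B + ρ·(σ_B/σ_A)·(x − μ_A).
E[B | A=2.1] = 4.8 + (0.24)·(3.9/3.5)·(2.1 − (5.1)) = 4.8 + (0.26743)·(-3) = 3.9977.

3.9977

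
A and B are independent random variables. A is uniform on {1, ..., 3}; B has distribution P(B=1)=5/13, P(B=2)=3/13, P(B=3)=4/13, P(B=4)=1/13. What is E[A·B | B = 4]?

P(B = 4) = 1/13.
Summing AB·P(x,y) over outcomes with B = 4 gives 8/13.
E[A·B | B = 4] = (8/13) / (1/13) = 8.

8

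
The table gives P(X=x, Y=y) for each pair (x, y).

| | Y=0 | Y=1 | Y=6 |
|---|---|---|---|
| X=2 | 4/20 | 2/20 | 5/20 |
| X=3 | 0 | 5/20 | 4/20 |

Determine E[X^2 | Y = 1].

P(Y = 1) = 7/20.
Σ X^2·P over the event = 4·(2/20) + 9·(5/20) = 53/20.
E[X^2 | Y = 1] = (53/20) / (7/20) = 53/7.

53/7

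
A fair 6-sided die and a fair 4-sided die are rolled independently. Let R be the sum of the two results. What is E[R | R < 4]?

8/3

P(R < 4) = 1/8.
Σ over the event: 2·1/24 + 3·1/12 = 1/3.
E[R | R < 4] = (1/3) / (1/8) = 8/3.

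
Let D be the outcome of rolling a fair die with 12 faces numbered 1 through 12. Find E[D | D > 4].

17/2

Given D > 4, D is equally likely to be any of {5, 6, 7, 8, 9, 10, 11, 12}.
E[D | D > 4] = (5 + 6 + 7 + 8 + 9 + 10 + 11 + 12) / 8 = 17/2.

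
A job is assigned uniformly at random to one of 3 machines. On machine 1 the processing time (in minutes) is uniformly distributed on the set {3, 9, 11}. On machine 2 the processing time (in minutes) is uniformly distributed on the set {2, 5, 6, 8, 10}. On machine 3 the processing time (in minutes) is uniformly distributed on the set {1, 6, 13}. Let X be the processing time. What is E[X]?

308/45

E[X | machine 1] = (3+9+11)/3 = 23/3.
E[X | machine 2] = (2+5+6+8+10)/5 = 31/5.
E[X | machine 3] = (1+6+13)/3 = 20/3.
By the law of total expectation,
E[X] = (1/3)·(23/3) + (1/3)·(31/5) + (1/3)·(20/3) = 308/45.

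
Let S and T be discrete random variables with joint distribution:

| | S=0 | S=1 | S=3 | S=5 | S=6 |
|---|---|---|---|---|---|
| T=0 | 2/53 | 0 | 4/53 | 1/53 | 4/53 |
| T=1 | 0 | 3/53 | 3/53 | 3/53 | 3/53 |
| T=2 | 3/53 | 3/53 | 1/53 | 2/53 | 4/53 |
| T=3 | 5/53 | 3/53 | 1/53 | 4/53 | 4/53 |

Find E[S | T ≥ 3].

P(T ≥ 3) = 17/53.
Summing S·P(S=x,T=y) over the conditioning event gives 50/53.
E[S | T ≥ 3] = (50/53) / (17/53) = 50/17.

50/17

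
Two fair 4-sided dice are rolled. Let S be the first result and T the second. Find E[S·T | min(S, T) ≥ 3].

49/4

Outcomes with min(S, T) ≥ 3: (3,3), (3,4), (4,3), (4,4), each with probability 1/16.
E[S·T | min(S, T) ≥ 3] = (9 + 12 + 12 + 16) / 4 = 49/4.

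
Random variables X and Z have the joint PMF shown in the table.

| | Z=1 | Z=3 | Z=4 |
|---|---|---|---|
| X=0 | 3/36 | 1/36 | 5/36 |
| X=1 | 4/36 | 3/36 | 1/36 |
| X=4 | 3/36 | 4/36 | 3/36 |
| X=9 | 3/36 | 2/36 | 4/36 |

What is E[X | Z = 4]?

P(Z = 4) = 13/36.
Summing X·P(X=x,Z=y) over the conditioning event gives 49/36.
E[X | Z = 4] = (49/36) / (13/36) = 49/13.

49/13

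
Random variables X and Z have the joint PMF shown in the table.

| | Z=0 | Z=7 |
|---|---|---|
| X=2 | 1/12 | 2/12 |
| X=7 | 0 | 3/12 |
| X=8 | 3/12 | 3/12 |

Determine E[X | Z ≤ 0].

13/2

P(Z ≤ 0) = 1/3.
Summing X·P(X=x,Z=y) over the conditioning event gives 13/6.
E[X | Z ≤ 0] = (13/6) / (1/3) = 13/2.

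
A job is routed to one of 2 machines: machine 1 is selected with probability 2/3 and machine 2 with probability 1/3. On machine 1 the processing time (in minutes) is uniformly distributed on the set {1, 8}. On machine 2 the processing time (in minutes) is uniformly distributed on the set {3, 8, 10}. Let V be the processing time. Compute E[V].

16/3

E[V | machine 1] = (1+8)/2 = 9/2.
E[V | machine 2] = (3+8+10)/3 = 7.
By the law of total expectation,
E[V] = (2/3)·(9/2) + (1/3)·(7) = 16/3.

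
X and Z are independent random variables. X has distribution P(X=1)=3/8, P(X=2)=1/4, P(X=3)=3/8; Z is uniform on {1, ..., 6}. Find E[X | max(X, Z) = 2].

P(max(X, Z) = 2) = 7/48.
Summing X·P(x,y) over outcomes with max(X, Z) = 2 gives 11/48.
E[X | max(X, Z) = 2] = (11/48) / (7/48) = 11/7.

11/7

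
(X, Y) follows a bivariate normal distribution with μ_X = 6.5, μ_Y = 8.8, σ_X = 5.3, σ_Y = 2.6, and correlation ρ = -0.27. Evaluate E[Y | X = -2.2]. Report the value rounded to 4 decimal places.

The regression of Y on X has slope ρ·σ_Y/σ_X and passes through (μ_X, μ_Y).
E[Y | X=-2.2] = 8.8 + (-0.27)·(2.6/5.3)·(-2.2 − (6.5)) = 8.8 + (-0.13245)·(-8.7) = 9.9523.

9.9523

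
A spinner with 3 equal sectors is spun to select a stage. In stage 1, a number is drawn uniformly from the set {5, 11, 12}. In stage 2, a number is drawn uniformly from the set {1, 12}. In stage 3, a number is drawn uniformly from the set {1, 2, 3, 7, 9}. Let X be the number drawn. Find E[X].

607/90

E[X | stage 1] = (5+11+12)/3 = 28/3.
E[X | stage 2] = (1+12)/2 = 13/2.
E[X | stage 3] = (1+2+3+7+9)/5 = 22/5.
By the law of total expectation,
E[X] = (1/3)·(28/3) + (1/3)·(13/2) + (1/3)·(22/5) = 607/90.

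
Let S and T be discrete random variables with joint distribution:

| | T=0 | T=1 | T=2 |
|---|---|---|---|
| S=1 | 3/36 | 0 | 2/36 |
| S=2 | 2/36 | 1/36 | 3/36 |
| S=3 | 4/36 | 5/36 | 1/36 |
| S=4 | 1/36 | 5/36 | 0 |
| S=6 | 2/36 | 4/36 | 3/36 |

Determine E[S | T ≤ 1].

P(T ≤ 1) = 3/4.
Summing S·P(S=x,T=y) over the conditioning event gives 8/3.
E[S | T ≤ 1] = (8/3) / (3/4) = 32/9.

32/9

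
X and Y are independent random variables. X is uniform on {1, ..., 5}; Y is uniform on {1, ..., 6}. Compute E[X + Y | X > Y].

Outcomes with X > Y: (2,1), (3,1), (3,2), (4,1), (4,2), (4,3), (5,1), (5,2), (5,3), (5,4), each with probability 1/30.
E[X + Y | X > Y] = (3 + 4 + 5 + 5 + 6 + 7 + 6 + 7 + 8 + 9) / 10 = 6.

6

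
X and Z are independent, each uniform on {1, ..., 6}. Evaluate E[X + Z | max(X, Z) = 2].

Outcomes with max(X, Z) = 2: (1,2), (2,1), (2,2), each with probability 1/36.
E[X + Z | max(X, Z) = 2] = (3 + 3 + 4) / 3 = 10/3.

10/3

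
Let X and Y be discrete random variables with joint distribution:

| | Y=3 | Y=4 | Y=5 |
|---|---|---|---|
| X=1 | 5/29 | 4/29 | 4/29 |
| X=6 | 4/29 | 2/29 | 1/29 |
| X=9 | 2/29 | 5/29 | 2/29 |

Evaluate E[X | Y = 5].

P(Y = 5) = 7/29.
Σ X·P over the event = 1·(4/29) + 6·(1/29) + 9·(2/29) = 28/29.
E[X | Y = 5] = (28/29) / (7/29) = 4.

4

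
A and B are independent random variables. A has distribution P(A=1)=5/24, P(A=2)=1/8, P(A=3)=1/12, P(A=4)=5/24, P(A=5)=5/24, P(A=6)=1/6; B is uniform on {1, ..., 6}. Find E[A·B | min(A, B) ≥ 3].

P(min(A, B) ≥ 3) = 4/9.
Summing AB·P(x,y) over outcomes with min(A, B) ≥ 3 gives 75/8.
E[A·B | min(A, B) ≥ 3] = (75/8) / (4/9) = 675/32.

675/32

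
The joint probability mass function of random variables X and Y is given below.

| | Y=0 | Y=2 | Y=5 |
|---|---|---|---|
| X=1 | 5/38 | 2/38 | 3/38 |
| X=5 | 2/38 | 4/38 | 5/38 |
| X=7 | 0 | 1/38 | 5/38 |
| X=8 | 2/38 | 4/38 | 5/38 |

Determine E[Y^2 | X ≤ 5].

32/3

P(X ≤ 5) = 21/38.
Σ Y^2·P over the event = 0·(5/38) + 4·(2/38) + 25·(3/38) + 0·(2/38) + 4·(4/38) + 25·(5/38) = 112/19.
E[Y^2 | X ≤ 5] = (112/19) / (21/38) = 32/3.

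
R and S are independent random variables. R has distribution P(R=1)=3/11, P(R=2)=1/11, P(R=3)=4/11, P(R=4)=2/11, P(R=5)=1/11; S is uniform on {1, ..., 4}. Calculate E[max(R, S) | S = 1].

30/11

P(S = 1) = 1/4.
Summing max(R,S)·P(x,y) over outcomes with S = 1 gives 15/22.
E[max(R, S) | S = 1] = (15/22) / (1/4) = 30/11.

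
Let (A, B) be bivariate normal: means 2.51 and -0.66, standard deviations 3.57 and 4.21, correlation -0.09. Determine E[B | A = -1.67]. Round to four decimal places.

For a bivariate normal, E[B | A=x] = μ_B + ρ·(σ_B/σ_A)·(x − μ_A).
E[B | A=-1.67] = -0.66 + (-0.09)·(4.21/3.57)·(-1.67 − (2.51)) = -0.66 + (-0.10613)·(-4.18) = -0.2164.

-0.2164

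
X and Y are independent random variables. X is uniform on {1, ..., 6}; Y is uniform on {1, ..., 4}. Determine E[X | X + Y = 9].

11/2

Outcomes with X + Y = 9: (5,4), (6,3), each with probability 1/24.
E[X | X + Y = 9] = (5 + 6) / 2 = 11/2.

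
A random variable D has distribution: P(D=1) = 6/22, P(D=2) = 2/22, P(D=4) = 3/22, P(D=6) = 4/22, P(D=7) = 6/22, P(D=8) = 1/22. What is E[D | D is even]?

P(D is even) = 5/11.
Σ over the event: 2·1/11 + 4·3/22 + 6·2/11 + 8·1/22 = 24/11.
E[D | D is even] = (24/11) / (5/11) = 24/5.

24/5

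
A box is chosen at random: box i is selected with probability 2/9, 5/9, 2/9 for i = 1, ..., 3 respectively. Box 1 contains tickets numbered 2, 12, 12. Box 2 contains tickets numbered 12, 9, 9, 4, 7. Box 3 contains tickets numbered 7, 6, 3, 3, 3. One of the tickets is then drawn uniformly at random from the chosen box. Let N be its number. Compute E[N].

E[N | box 1] = (2+12+12)/3 = 26/3.
E[N | box 2] = (12+9+9+4+7)/5 = 41/5.
E[N | box 3] = (7+6+3+3+3)/5 = 22/5.
By the law of total expectation,
E[N] = (2/9)·(26/3) + (5/9)·(41/5) + (2/9)·(22/5) = 1007/135.

1007/135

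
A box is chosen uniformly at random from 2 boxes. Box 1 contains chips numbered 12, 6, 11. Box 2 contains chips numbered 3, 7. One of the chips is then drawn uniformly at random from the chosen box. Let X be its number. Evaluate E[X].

22/3

E[X | box 1] = (12+6+11)/3 = 29/3.
E[X | box 2] = (3+7)/2 = 5.
By the law of total expectation,
E[X] = (1/2)·(29/3) + (1/2)·(5) = 22/3.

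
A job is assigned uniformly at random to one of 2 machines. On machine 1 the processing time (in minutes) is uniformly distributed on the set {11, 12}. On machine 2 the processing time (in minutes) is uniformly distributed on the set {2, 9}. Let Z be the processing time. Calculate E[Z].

E[Z | machine 1] = (11+12)/2 = 23/2.
E[Z | machine 2] = (2+9)/2 = 11/2.
By the law of total expectation,
E[Z] = (1/2)·(23/2) + (1/2)·(11/2) = 17/2.

17/2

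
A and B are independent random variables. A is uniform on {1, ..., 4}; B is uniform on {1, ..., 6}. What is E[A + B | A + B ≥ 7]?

8

P(A + B ≥ 7) = 5/12.
Summing (A+B)·P(x,y) over outcomes with A + B ≥ 7 gives 10/3.
E[A + B | A + B ≥ 7] = (10/3) / (5/12) = 8.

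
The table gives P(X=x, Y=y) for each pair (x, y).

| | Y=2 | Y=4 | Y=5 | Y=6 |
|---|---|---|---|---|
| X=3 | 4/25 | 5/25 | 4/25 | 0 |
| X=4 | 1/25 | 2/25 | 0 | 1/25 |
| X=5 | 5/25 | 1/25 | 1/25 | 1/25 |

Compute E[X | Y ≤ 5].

86/23

P(Y ≤ 5) = 23/25.
Σ X·P over the event = 3·(4/25) + 3·(5/25) + 3·(4/25) + 4·(1/25) + 4·(2/25) + 5·(5/25) + 5·(1/25) + 5·(1/25) = 86/25.
E[X | Y ≤ 5] = (86/25) / (23/25) = 86/23.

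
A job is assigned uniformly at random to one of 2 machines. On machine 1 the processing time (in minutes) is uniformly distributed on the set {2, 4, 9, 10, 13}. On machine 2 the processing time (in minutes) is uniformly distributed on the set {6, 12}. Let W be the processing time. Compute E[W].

E[W | machine 1] = (2+4+9+10+13)/5 = 38/5.
E[W | machine 2] = (6+12)/2 = 9.
E[W] = (1/2)·(38/5) + (1/2)·(9) = 83/10.

83/10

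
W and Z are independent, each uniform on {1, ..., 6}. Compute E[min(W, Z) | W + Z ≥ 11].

16/3

P(W + Z ≥ 11) = 1/12.
Summing min(W,Z)·P(x,y) over outcomes with W + Z ≥ 11 gives 4/9.
E[min(W, Z) | W + Z ≥ 11] = (4/9) / (1/12) = 16/3.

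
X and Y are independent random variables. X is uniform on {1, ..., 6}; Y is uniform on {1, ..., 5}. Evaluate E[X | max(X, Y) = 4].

22/7

Outcomes with max(X, Y) = 4: (1,4), (2,4), (3,4), (4,1), (4,2), (4,3), (4,4), each with probability 1/30.
E[X | max(X, Y) = 4] = (1 + 2 + 3 + 4 + 4 + 4 + 4) / 7 = 22/7.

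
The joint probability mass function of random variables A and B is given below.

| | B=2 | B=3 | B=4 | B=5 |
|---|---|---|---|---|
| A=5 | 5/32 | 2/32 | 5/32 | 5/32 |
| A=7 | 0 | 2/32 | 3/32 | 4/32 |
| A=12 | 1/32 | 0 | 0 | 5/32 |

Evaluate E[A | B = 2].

P(B = 2) = 3/16.
Σ A·P over the event = 5·(5/32) + 12·(1/32) = 37/32.
E[A | B = 2] = (37/32) / (3/16) = 37/6.

37/6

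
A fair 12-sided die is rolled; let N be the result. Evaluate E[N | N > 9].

Given N > 9, N is equally likely to be any of {10, 11, 12}.
E[N | N > 9] = (10 + 11 + 12) / 3 = 11.

11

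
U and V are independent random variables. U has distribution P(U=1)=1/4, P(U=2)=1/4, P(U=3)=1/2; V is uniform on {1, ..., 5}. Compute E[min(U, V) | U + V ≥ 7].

14/5

P(U + V ≥ 7) = 1/4.
Summing min(U,V)·P(x,y) over outcomes with U + V ≥ 7 gives 7/10.
E[min(U, V) | U + V ≥ 7] = (7/10) / (1/4) = 14/5.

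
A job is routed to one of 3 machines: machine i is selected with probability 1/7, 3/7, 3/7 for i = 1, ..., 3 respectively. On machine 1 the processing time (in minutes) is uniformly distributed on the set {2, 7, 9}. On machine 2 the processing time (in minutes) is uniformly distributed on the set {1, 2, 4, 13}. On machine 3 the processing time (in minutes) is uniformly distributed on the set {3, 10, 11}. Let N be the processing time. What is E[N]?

E[N | machine 1] = (2+7+9)/3 = 6.
E[N | machine 2] = (1+2+4+13)/4 = 5.
E[N | machine 3] = (3+10+11)/3 = 8.
By the law of total expectation,
E[N] = (1/7)·(6) + (3/7)·(5) + (3/7)·(8) = 45/7.

45/7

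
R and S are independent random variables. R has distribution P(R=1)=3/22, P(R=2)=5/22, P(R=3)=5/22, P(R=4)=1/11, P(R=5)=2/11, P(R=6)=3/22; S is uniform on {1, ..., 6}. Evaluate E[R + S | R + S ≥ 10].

P(R + S ≥ 10) = 19/132.
Summing (R+S)·P(x,y) over outcomes with R + S ≥ 10 gives 203/132.
E[R + S | R + S ≥ 10] = (203/132) / (19/132) = 203/19.

203/19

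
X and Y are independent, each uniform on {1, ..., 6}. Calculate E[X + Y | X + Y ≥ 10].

32/3

P(X + Y ≥ 10) = 1/6.
Summing (X+Y)·P(x,y) over outcomes with X + Y ≥ 10 gives 16/9.
E[X + Y | X + Y ≥ 10] = (16/9) / (1/6) = 32/3.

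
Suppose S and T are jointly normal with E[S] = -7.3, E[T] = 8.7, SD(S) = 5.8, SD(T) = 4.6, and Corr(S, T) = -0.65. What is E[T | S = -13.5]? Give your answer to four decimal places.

The regression of T on S has slope ρ·σ_T/σ_S and passes through (μ_S, μ_T).
E[T | S=-13.5] = 8.7 + (-0.65)·(4.6/5.8)·(-13.5 − (-7.3)) = 8.7 + (-0.51552)·(-6.2) = 11.8962.

11.8962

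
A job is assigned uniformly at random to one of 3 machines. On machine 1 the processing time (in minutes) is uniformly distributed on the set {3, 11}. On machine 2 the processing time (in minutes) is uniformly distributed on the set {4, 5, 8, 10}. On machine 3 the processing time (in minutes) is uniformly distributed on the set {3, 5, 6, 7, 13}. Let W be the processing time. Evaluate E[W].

E[W | machine 1] = (3+11)/2 = 7.
E[W | machine 2] = (4+5+8+10)/4 = 27/4.
E[W | machine 3] = (3+5+6+7+13)/5 = 34/5.
By the law of total expectation,
E[W] = (1/3)·(7) + (1/3)·(27/4) + (1/3)·(34/5) = 137/20.

137/20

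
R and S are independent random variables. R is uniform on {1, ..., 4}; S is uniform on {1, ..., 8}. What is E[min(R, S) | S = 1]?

1

Outcomes with S = 1: (1,1), (2,1), (3,1), (4,1), each with probability 1/32.
E[min(R, S) | S = 1] = (1 + 1 + 1 + 1) / 4 = 1.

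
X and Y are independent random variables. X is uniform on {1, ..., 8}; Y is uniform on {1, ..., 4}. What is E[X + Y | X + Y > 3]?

P(X + Y > 3) = 29/32.
Summing (X+Y)·P(x,y) over outcomes with X + Y > 3 gives 27/4.
E[X + Y | X + Y > 3] = (27/4) / (29/32) = 216/29.

216/29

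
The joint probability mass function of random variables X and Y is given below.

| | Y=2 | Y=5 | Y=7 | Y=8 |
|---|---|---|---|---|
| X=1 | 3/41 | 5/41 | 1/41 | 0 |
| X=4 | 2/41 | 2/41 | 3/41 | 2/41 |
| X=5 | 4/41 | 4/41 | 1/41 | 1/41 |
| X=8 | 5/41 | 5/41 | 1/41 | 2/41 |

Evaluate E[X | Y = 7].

P(Y = 7) = 6/41.
Σ X·P over the event = 1·(1/41) + 4·(3/41) + 5·(1/41) + 8·(1/41) = 26/41.
E[X | Y = 7] = (26/41) / (6/41) = 13/3.

13/3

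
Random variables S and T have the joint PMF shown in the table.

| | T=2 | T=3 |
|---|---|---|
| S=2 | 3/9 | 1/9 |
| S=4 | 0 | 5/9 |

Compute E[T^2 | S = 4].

P(S = 4) = 5/9.
Σ T^2·P over the event = 9·(5/9) = 5.
E[T^2 | S = 4] = (5) / (5/9) = 9.

9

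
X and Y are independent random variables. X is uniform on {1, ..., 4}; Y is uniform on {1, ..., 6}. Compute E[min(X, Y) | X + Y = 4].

Outcomes with X + Y = 4: (1,3), (2,2), (3,1), each with probability 1/24.
E[min(X, Y) | X + Y = 4] = (1 + 2 + 1) / 3 = 4/3.

4/3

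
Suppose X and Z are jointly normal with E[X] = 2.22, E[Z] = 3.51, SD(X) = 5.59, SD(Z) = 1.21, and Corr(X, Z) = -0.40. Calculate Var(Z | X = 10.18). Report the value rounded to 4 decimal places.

1.2298

Var(Z | X=x) = (1 − ρ²)·σ_Z².
Var(Z | X=10.18) = (1.21)²·(1 − (-0.40)²) = 1.4641·0.84 = 1.2298.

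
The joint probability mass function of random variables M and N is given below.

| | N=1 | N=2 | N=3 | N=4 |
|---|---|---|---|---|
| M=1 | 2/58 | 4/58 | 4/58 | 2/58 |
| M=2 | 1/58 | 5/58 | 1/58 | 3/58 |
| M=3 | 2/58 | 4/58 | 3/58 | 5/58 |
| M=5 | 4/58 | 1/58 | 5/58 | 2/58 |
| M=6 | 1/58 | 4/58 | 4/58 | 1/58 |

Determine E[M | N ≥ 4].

P(N ≥ 4) = 13/58.
Σ M·P over the event = 1·(2/58) + 2·(3/58) + 3·(5/58) + 5·(2/58) + 6·(1/58) = 39/58.
E[M | N ≥ 4] = (39/58) / (13/58) = 3.

3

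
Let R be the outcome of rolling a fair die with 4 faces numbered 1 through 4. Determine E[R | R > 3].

4

Given R > 3, R is equally likely to be any of {4}.
E[R | R > 3] = (4) / 1 = 4.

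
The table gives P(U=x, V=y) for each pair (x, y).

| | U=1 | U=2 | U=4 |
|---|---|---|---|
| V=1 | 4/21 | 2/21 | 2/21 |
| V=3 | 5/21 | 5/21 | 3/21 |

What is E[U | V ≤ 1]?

P(V ≤ 1) = 8/21.
Σ U·P over the event = 1·(4/21) + 2·(2/21) + 4·(2/21) = 16/21.
E[U | V ≤ 1] = (16/21) / (8/21) = 2.

2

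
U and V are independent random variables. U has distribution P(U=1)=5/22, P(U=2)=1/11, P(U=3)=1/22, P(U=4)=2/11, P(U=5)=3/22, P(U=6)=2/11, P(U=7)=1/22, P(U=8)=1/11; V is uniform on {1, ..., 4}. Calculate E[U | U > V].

P(U > V) = 7/11.
Summing U·P(x,y) over outcomes with U > V gives 153/44.
E[U | U > V] = (153/44) / (7/11) = 153/28.

153/28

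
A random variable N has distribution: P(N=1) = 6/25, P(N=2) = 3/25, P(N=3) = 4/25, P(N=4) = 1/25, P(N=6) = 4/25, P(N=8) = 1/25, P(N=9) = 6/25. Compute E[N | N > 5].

P(N > 5) = 11/25.
Σ over the event: 6·4/25 + 8·1/25 + 9·6/25 = 86/25.
E[N | N > 5] = (86/25) / (11/25) = 86/11.

86/11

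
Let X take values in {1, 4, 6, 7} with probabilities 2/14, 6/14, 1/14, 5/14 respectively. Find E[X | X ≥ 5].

P(X ≥ 5) = 3/7.
Σ over the event: 6·1/14 + 7·5/14 = 41/14.
E[X | X ≥ 5] = (41/14) / (3/7) = 41/6.

41/6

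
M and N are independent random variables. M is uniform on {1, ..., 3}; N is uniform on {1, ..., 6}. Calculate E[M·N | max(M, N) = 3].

Outcomes with max(M, N) = 3: (1,3), (2,3), (3,1), (3,2), (3,3), each with probability 1/18.
E[M·N | max(M, N) = 3] = (3 + 6 + 3 + 6 + 9) / 5 = 27/5.

27/5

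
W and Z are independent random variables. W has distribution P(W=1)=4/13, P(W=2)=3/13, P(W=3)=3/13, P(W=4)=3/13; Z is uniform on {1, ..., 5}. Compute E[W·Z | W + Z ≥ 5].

207/22

P(W + Z ≥ 5) = 44/65.
Summing WZ·P(x,y) over outcomes with W + Z ≥ 5 gives 414/65.
E[W·Z | W + Z ≥ 5] = (414/65) / (44/65) = 207/22.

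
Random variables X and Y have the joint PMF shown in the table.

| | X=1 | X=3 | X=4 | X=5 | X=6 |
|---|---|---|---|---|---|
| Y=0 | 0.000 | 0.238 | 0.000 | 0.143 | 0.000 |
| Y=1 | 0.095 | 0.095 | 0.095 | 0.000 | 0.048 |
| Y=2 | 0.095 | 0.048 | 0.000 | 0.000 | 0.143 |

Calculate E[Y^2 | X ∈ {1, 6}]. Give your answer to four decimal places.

2.8740

P(X ∈ {1, 6}) = 0.381.
Σ Y^2·P over the event = 1·(0.095) + 4·(0.095) + 1·(0.048) + 4·(0.143) = 1.095.
E[Y^2 | X ∈ {1, 6}] = (1.095) / (0.381) = 2.8740.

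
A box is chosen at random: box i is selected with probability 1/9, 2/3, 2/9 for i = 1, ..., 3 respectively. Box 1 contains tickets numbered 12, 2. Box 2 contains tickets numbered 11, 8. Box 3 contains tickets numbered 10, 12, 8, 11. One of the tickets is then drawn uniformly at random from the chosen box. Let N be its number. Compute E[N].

E[N | box 1] = (12+2)/2 = 7.
E[N | box 2] = (11+8)/2 = 19/2.
E[N | box 3] = (10+12+8+11)/4 = 41/4.
E[N] = (1/9)·(7) + (2/3)·(19/2) + (2/9)·(41/4) = 169/18.

169/18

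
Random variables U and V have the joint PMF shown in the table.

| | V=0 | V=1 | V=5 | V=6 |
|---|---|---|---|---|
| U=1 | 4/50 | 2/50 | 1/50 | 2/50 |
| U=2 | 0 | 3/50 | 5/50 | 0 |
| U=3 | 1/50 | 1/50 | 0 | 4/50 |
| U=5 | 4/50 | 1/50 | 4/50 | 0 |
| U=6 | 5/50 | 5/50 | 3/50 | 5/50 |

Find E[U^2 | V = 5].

229/13

P(V = 5) = 13/50.
Σ U^2·P over the event = 1·(1/50) + 4·(5/50) + 25·(4/50) + 36·(3/50) = 229/50.
E[U^2 | V = 5] = (229/50) / (13/50) = 229/13.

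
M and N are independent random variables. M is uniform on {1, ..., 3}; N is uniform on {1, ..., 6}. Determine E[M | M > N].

8/3

Outcomes with M > N: (2,1), (3,1), (3,2), each with probability 1/18.
E[M | M > N] = (2 + 3 + 3) / 3 = 8/3.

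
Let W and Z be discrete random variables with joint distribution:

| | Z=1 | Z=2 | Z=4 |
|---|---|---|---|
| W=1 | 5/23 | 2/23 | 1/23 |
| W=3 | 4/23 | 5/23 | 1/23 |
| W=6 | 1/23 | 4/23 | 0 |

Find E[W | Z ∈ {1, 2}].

64/21

P(Z ∈ {1, 2}) = 21/23.
Σ W·P over the event = 1·(5/23) + 1·(2/23) + 3·(4/23) + 3·(5/23) + 6·(1/23) + 6·(4/23) = 64/23.
E[W | Z ∈ {1, 2}] = (64/23) / (21/23) = 64/21.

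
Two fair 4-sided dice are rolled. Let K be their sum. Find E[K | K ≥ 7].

22/3

P(K ≥ 7) = 3/16.
Σ over the event: 7·1/8 + 8·1/16 = 11/8.
E[K | K ≥ 7] = (11/8) / (3/16) = 22/3.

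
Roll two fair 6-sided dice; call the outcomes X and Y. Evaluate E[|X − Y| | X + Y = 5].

Outcomes with X + Y = 5: (1,4), (2,3), (3,2), (4,1), each with probability 1/36.
E[|X − Y| | X + Y = 5] = (3 + 1 + 1 + 3) / 4 = 2.

2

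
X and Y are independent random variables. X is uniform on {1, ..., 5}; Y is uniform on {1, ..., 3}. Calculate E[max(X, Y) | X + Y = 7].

9/2

Outcomes with X + Y = 7: (4,3), (5,2), each with probability 1/15.
E[max(X, Y) | X + Y = 7] = (4 + 5) / 2 = 9/2.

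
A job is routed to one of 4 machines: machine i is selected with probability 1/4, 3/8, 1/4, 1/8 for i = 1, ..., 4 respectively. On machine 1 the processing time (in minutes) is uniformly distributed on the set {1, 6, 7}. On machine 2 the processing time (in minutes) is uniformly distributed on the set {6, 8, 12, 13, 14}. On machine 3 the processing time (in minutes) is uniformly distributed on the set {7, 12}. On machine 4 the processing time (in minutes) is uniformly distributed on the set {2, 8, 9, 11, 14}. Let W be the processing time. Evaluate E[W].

E[W | machine 1] = (1+6+7)/3 = 14/3.
E[W | machine 2] = (6+8+12+13+14)/5 = 53/5.
E[W | machine 3] = (7+12)/2 = 19/2.
E[W | machine 4] = (2+8+9+11+14)/5 = 44/5.
E[W] = (1/4)·(14/3) + (3/8)·(53/5) + (1/4)·(19/2) + (1/8)·(44/5) = 517/60.

517/60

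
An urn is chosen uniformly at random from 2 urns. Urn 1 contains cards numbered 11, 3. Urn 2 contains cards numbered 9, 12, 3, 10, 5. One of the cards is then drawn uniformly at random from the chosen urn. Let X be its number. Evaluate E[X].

E[X | urn 1] = (11+3)/2 = 7.
E[X | urn 2] = (9+12+3+10+5)/5 = 39/5.
E[X] = (1/2)·(7) + (1/2)·(39/5) = 37/5.

37/5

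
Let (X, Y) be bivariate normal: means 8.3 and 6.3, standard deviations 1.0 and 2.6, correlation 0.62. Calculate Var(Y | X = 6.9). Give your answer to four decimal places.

The conditional variance in a bivariate normal is σ_Y²(1 − ρ²), independent of x.
Var(Y | X=6.9) = (2.6)²·(1 − (0.62)²) = 6.76·0.6156 = 4.1615.

4.1615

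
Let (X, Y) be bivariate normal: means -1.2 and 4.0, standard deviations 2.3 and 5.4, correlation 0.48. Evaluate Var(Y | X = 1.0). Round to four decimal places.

For a bivariate normal, Var(Y | X=x) = σ_Y²(1 − ρ²).
Var(Y | X=1.0) = (5.4)²·(1 − (0.48)²) = 29.16·0.7696 = 22.4415.

22.4415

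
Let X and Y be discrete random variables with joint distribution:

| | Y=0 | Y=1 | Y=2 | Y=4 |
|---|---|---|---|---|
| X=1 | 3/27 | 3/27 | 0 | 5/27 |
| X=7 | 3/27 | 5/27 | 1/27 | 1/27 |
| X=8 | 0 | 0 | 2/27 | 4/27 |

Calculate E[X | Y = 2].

23/3

P(Y = 2) = 1/9.
Σ X·P over the event = 7·(1/27) + 8·(2/27) = 23/27.
E[X | Y = 2] = (23/27) / (1/9) = 23/3.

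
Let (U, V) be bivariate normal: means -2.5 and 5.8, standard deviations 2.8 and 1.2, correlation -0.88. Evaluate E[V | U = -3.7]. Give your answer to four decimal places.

E[V | U=x] = μ_V + ρ(σ_V/σ_U)(x − μ_U) for jointly normal variables.
E[V | U=-3.7] = 5.8 + (-0.88)·(1.2/2.8)·(-3.7 − (-2.5)) = 5.8 + (-0.37714)·(-1.2) = 6.2526.

6.2526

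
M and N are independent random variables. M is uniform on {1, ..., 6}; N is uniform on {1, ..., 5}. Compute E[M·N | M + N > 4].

25/2

P(M + N > 4) = 4/5.
Summing MN·P(x,y) over outcomes with M + N > 4 gives 10.
E[M·N | M + N > 4] = (10) / (4/5) = 25/2.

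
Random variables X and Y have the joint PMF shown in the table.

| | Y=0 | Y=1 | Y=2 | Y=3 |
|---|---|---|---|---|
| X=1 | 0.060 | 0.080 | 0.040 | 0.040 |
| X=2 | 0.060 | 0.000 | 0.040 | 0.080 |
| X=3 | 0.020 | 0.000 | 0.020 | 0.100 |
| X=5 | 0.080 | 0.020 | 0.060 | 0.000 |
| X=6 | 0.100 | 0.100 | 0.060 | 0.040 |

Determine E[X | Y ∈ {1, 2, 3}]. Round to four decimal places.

P(Y ∈ {1, 2, 3}) = 0.680.
Summing X·P(X=x,Y=y) over the conditioning event gives 2.360.
E[X | Y ∈ {1, 2, 3}] = (2.360) / (0.680) = 3.4706.

3.4706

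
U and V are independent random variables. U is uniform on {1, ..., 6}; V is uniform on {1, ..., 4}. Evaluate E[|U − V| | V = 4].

Outcomes with V = 4: (1,4), (2,4), (3,4), (4,4), (5,4), (6,4), each with probability 1/24.
E[|U − V| | V = 4] = (3 + 2 + 1 + 0 + 1 + 2) / 6 = 3/2.

3/2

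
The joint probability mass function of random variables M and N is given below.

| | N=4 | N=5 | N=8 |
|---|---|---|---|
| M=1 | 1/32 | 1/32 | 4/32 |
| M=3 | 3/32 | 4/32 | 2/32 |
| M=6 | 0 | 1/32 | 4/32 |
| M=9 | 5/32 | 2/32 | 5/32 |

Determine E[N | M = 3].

16/3

P(M = 3) = 9/32.
Summing N·P(M=x,N=y) over the conditioning event gives 3/2.
E[N | M = 3] = (3/2) / (9/32) = 16/3.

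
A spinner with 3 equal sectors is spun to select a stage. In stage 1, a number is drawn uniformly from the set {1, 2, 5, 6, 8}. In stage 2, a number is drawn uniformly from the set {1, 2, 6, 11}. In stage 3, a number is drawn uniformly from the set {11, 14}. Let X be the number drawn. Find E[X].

E[X | stage 1] = (1+2+5+6+8)/5 = 22/5.
E[X | stage 2] = (1+2+6+11)/4 = 5.
E[X | stage 3] = (11+14)/2 = 25/2.
By the law of total expectation,
E[X] = (1/3)·(22/5) + (1/3)·(5) + (1/3)·(25/2) = 73/10.

73/10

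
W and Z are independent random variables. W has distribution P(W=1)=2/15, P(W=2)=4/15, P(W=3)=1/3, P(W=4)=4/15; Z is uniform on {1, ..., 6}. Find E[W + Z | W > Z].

P(W > Z) = 13/45.
Summing (W+Z)·P(x,y) over outcomes with W > Z gives 43/30.
E[W + Z | W > Z] = (43/30) / (13/45) = 129/26.

129/26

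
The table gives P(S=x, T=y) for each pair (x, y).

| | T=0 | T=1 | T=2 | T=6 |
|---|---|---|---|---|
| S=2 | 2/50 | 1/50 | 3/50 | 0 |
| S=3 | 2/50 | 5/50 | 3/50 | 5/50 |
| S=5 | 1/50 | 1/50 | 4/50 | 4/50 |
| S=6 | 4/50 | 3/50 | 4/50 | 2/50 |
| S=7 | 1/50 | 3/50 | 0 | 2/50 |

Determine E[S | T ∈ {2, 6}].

P(T ∈ {2, 6}) = 27/50.
Σ S·P over the event = 2·(3/50) + 3·(3/50) + 3·(5/50) + 5·(4/50) + 5·(4/50) + 6·(4/50) + 6·(2/50) + 7·(2/50) = 12/5.
E[S | T ∈ {2, 6}] = (12/5) / (27/50) = 40/9.

40/9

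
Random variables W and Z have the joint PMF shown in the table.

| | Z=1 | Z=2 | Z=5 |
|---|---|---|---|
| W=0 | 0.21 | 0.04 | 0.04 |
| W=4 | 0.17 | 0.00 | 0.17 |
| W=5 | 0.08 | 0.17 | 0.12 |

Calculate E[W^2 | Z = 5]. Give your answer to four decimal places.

17.3333

P(Z = 5) = 0.33.
Summing W^2·P(W=x,Z=y) over the conditioning event gives 5.72.
E[W^2 | Z = 5] = (5.72) / (0.33) = 17.3333.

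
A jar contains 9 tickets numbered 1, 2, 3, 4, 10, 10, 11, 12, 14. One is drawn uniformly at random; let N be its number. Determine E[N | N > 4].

P(N > 4) = 5/9.
Σ over the event: 10·2/9 + 11·1/9 + 12·1/9 + 14·1/9 = 19/3.
E[N | N > 4] = (19/3) / (5/9) = 57/5.

57/5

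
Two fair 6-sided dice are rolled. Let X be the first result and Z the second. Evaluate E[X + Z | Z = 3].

13/2

Outcomes with Z = 3: (1,3), (2,3), (3,3), (4,3), (5,3), (6,3), each with probability 1/36.
E[X + Z | Z = 3] = (4 + 5 + 6 + 7 + 8 + 9) / 6 = 13/2.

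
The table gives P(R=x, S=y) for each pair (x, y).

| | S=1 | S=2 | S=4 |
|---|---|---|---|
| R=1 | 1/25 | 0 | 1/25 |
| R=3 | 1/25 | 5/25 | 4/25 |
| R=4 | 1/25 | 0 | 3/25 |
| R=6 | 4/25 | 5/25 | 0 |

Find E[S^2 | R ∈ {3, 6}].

109/19

P(R ∈ {3, 6}) = 19/25.
Σ S^2·P over the event = 1·(1/25) + 4·(5/25) + 16·(4/25) + 1·(4/25) + 4·(5/25) = 109/25.
E[S^2 | R ∈ {3, 6}] = (109/25) / (19/25) = 109/19.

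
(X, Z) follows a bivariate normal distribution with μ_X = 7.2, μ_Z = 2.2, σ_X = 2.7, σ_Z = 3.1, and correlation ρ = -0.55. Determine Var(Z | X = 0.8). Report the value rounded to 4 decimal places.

6.7030

The conditional variance in a bivariate normal is σ_Z²(1 − ρ²), independent of x.
Var(Z | X=0.8) = (3.1)²·(1 − (-0.55)²) = 9.61·0.6975 = 6.7030.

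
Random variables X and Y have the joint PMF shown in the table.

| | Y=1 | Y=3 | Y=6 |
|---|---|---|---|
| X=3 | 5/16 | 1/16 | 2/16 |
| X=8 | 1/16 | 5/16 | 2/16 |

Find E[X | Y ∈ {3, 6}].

13/2

P(Y ∈ {3, 6}) = 5/8.
Σ X·P over the event = 3·(1/16) + 3·(2/16) + 8·(5/16) + 8·(2/16) = 65/16.
E[X | Y ∈ {3, 6}] = (65/16) / (5/8) = 13/2.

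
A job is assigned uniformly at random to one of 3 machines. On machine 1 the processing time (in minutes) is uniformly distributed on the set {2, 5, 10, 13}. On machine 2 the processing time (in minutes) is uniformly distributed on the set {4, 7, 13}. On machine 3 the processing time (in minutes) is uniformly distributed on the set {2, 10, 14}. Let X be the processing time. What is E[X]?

E[X | machine 1] = (2+5+10+13)/4 = 15/2.
E[X | machine 2] = (4+7+13)/3 = 8.
E[X | machine 3] = (2+10+14)/3 = 26/3.
E[X] = (1/3)·(15/2) + (1/3)·(8) + (1/3)·(26/3) = 145/18.

145/18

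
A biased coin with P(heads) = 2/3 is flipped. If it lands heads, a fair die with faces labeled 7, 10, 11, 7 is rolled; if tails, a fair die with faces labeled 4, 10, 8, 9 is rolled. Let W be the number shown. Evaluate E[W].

E[W | heads] = (7+10+11+7)/4 = 35/4.
E[W | tails] = (4+10+8+9)/4 = 31/4.
By the law of total expectation,
E[W] = (2/3)·(35/4) + (1/3)·(31/4) = 101/12.

101/12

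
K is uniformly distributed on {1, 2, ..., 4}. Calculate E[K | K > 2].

Given K > 2, K is equally likely to be any of {3, 4}.
E[K | K > 2] = (3 + 4) / 2 = 7/2.

7/2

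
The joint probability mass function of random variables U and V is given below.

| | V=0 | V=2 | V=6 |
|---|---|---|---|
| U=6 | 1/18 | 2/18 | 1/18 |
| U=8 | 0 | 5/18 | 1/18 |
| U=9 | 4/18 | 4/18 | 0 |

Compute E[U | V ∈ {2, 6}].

102/13

P(V ∈ {2, 6}) = 13/18.
Σ U·P over the event = 6·(2/18) + 6·(1/18) + 8·(5/18) + 8·(1/18) + 9·(4/18) = 17/3.
E[U | V ∈ {2, 6}] = (17/3) / (13/18) = 102/13.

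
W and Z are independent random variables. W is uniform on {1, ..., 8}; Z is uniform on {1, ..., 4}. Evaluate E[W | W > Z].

62/11

P(W > Z) = 11/16.
Summing W·P(x,y) over outcomes with W > Z gives 31/8.
E[W | W > Z] = (31/8) / (11/16) = 62/11.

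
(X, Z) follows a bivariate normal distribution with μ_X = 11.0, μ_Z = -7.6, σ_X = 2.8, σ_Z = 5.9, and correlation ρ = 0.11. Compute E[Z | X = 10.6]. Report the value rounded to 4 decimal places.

-7.6927

E[Z | X=x] = μ_Z + ρ(σ_Z/σ_X)(x − μ_X) for jointly normal variables.
E[Z | X=10.6] = -7.6 + (0.11)·(5.9/2.8)·(10.6 − (11.0)) = -7.6 + (0.23179)·(-0.4) = -7.6927.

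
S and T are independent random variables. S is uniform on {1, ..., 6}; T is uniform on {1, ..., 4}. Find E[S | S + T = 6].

7/2

Outcomes with S + T = 6: (2,4), (3,3), (4,2), (5,1), each with probability 1/24.
E[S | S + T = 6] = (2 + 3 + 4 + 5) / 4 = 7/2.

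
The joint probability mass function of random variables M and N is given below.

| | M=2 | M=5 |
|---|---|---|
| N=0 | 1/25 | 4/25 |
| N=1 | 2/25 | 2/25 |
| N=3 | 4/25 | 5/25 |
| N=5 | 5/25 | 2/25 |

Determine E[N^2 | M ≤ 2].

163/12

P(M ≤ 2) = 12/25.
Σ N^2·P over the event = 0·(1/25) + 1·(2/25) + 9·(4/25) + 25·(5/25) = 163/25.
E[N^2 | M ≤ 2] = (163/25) / (12/25) = 163/12.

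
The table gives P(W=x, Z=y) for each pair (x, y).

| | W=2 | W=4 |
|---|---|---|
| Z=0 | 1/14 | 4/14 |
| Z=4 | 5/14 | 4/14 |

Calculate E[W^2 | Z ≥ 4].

P(Z ≥ 4) = 9/14.
Σ W^2·P over the event = 4·(5/14) + 16·(4/14) = 6.
E[W^2 | Z ≥ 4] = (6) / (9/14) = 28/3.

28/3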